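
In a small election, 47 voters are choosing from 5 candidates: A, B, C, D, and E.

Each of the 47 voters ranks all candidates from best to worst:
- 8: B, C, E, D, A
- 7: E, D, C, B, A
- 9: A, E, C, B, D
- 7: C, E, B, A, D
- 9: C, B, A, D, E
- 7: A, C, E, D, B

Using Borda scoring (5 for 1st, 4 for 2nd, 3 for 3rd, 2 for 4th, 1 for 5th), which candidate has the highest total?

C

A: 8×1 + 7×1 + 9×5 + 7×2 + 9×3 + 7×5 = 136
B: 8×5 + 7×2 + 9×2 + 7×3 + 9×4 + 7×1 = 136
C: 8×4 + 7×3 + 9×3 + 7×5 + 9×5 + 7×4 = 188
D: 8×2 + 7×4 + 9×1 + 7×1 + 9×2 + 7×2 = 92
E: 8×3 + 7×5 + 9×4 + 7×4 + 9×1 + 7×3 = 153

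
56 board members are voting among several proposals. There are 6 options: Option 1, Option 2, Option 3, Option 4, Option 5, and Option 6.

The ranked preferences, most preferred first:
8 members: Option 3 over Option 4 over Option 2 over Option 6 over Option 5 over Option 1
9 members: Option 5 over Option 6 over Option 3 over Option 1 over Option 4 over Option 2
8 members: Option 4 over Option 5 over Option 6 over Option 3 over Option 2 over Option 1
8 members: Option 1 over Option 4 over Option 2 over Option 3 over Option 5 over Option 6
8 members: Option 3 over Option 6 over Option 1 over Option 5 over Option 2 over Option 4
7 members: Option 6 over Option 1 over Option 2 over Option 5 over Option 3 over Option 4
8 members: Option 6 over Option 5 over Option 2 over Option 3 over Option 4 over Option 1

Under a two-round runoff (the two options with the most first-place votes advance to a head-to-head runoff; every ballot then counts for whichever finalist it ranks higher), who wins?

Round 1 first-place votes: Option 1 8, Option 2 0, Option 3 16, Option 4 8, Option 5 9, Option 6 15. Option 3 and Option 6 advance.
Runoff: Option 3 is ranked above Option 6 on 24 ballots, Option 6 above Option 3 on 32.

Option 6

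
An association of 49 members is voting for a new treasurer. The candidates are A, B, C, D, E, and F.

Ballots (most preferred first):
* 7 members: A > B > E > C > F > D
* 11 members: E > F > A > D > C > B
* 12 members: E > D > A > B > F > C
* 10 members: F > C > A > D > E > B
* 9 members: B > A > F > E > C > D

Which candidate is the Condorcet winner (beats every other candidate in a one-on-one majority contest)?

A

A vs B: 40–9
A vs C: 39–10
A vs D: 37–12
A vs E: 26–23
A vs F: 28–21
A beats every other candidate.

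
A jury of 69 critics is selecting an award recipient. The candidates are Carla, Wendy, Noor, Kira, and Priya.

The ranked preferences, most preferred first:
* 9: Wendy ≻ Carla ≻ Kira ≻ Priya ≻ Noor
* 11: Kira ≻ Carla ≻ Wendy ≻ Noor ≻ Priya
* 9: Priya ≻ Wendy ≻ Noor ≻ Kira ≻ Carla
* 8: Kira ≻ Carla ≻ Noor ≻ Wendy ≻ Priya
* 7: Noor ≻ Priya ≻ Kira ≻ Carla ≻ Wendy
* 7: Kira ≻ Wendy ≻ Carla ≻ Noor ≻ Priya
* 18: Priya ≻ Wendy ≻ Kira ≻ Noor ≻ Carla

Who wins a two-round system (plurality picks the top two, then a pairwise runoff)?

Kira

Round 1 first-place votes: Carla 0, Wendy 9, Noor 7, Kira 26, Priya 27. Priya and Kira advance.
Runoff: Priya is ranked above Kira on 34 ballots, Kira above Priya on 35.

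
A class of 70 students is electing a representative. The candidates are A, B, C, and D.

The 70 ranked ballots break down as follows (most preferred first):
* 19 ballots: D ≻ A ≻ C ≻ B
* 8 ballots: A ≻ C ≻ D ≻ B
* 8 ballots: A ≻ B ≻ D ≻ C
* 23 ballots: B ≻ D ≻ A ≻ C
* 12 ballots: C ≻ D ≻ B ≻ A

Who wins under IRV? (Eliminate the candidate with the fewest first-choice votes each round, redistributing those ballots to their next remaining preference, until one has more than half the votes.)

D

Round 1: A 16, B 23, C 12, D 19. C eliminated.
Round 2: A 16, B 23, D 31. A eliminated.
Round 3: B 31, D 39. D has a majority (≥36).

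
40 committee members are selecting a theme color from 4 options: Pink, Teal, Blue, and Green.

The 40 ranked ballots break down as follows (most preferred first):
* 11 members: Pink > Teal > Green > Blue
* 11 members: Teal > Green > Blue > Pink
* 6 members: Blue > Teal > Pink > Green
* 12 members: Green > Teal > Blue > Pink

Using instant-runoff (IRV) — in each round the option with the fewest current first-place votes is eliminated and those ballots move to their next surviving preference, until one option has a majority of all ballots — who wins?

Teal

Round 1: Pink 11, Teal 11, Blue 6, Green 12. Blue eliminated.
Round 2: Pink 11, Teal 17, Green 12. Pink eliminated.
Round 3: Teal 28, Green 12. Teal has a majority (≥21).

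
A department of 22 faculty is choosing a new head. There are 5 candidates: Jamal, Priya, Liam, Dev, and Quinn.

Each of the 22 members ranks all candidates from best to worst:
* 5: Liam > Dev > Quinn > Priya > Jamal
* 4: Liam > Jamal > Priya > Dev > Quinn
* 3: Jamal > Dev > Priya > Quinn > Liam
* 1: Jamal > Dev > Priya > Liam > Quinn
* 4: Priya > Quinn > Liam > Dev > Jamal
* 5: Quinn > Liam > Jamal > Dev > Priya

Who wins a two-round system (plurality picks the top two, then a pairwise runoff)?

Round 1 first-place votes: Jamal 4, Priya 4, Liam 9, Dev 0, Quinn 5. Liam and Quinn advance.
Runoff: Liam is ranked above Quinn on 10 ballots, Quinn above Liam on 12.

Quinn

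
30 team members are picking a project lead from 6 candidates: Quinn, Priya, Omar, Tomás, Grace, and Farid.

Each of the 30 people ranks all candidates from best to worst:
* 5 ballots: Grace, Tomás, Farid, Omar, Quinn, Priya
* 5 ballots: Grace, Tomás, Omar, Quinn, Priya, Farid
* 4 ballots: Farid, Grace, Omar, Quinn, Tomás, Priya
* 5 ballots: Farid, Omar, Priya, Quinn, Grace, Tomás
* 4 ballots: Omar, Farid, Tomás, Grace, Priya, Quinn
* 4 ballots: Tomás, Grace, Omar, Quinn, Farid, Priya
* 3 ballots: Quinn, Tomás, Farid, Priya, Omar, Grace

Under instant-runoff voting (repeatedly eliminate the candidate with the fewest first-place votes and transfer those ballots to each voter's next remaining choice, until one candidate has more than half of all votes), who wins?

Farid

Round 1: Quinn 3, Priya 0, Omar 4, Tomás 4, Grace 10, Farid 9. Priya eliminated.
Round 2: Quinn 3, Omar 4, Tomás 4, Grace 10, Farid 9. Quinn eliminated.
Round 3: Omar 4, Tomás 7, Grace 10, Farid 9. Omar eliminated.
Round 4: Tomás 7, Grace 10, Farid 13. Tomás eliminated.
Round 5: Grace 14, Farid 16. Farid has a majority (≥16).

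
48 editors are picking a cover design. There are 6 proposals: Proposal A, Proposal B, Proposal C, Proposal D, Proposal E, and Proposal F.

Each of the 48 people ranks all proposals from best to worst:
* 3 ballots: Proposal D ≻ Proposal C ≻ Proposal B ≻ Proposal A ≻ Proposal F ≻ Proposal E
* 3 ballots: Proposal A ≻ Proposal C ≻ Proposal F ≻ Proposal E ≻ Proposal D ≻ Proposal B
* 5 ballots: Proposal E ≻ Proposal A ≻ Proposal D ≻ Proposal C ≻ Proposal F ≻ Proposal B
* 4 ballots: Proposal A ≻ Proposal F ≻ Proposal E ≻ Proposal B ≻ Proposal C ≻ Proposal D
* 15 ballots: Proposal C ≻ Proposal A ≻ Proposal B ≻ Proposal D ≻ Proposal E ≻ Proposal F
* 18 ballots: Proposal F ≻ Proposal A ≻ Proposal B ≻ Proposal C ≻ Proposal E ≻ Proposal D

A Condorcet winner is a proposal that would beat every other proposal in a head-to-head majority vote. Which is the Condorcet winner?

Proposal A

Proposal A vs Proposal B: 45–3
Proposal A vs Proposal C: 30–18
Proposal A vs Proposal D: 45–3
Proposal A vs Proposal E: 43–5
Proposal A vs Proposal F: 30–18
Proposal A beats every other proposal.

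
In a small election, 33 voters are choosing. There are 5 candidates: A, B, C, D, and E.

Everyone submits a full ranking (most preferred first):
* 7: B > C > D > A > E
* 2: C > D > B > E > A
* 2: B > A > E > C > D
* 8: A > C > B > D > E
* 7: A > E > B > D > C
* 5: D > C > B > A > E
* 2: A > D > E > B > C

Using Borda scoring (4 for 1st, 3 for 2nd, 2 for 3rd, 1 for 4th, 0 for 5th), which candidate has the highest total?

A: 7×1 + 2×0 + 2×3 + 8×4 + 7×4 + 5×1 + 2×4 = 86
B: 7×4 + 2×2 + 2×4 + 8×2 + 7×2 + 5×2 + 2×1 = 82
C: 7×3 + 2×4 + 2×1 + 8×3 + 7×0 + 5×3 + 2×0 = 70
D: 7×2 + 2×3 + 2×0 + 8×1 + 7×1 + 5×4 + 2×3 = 61
E: 7×0 + 2×1 + 2×2 + 8×0 + 7×3 + 5×0 + 2×2 = 31

A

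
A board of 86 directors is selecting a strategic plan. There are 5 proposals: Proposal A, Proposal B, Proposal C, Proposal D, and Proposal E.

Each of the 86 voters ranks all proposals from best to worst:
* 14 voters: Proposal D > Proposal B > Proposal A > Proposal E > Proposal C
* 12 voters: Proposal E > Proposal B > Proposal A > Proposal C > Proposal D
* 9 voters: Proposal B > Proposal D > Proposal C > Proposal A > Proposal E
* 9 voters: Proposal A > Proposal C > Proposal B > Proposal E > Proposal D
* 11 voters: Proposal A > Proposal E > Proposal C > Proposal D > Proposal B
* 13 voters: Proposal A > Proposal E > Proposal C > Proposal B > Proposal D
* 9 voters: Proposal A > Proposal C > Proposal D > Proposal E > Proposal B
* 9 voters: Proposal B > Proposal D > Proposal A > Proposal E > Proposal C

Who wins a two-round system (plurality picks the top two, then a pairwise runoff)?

Proposal B

Round 1 first-place votes: Proposal A 42, Proposal B 18, Proposal C 0, Proposal D 14, Proposal E 12. Proposal A and Proposal B advance.
Runoff: Proposal A is ranked above Proposal B on 42 ballots, Proposal B above Proposal A on 44.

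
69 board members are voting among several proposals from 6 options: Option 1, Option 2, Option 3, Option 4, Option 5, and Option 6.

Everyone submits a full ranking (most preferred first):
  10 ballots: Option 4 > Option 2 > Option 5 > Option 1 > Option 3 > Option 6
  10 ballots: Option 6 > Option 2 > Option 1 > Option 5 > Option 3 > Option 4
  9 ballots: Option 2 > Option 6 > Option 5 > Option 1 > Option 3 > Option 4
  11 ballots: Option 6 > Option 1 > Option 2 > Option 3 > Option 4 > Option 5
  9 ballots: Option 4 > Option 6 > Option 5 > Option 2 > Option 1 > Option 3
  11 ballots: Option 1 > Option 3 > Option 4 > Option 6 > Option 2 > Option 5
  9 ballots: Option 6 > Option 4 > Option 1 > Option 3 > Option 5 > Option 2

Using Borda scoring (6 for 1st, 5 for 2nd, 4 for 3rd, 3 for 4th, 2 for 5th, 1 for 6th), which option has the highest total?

Option 1: 10×3 + 10×4 + 9×3 + 11×5 + 9×2 + 11×6 + 9×4 = 272
Option 2: 10×5 + 10×5 + 9×6 + 11×4 + 9×3 + 11×2 + 9×1 = 256
Option 3: 10×2 + 10×2 + 9×2 + 11×3 + 9×1 + 11×5 + 9×3 = 182
Option 4: 10×6 + 10×1 + 9×1 + 11×2 + 9×6 + 11×4 + 9×5 = 244
Option 5: 10×4 + 10×3 + 9×4 + 11×1 + 9×4 + 11×1 + 9×2 = 182
Option 6: 10×1 + 10×6 + 9×5 + 11×6 + 9×5 + 11×3 + 9×6 = 313

Option 6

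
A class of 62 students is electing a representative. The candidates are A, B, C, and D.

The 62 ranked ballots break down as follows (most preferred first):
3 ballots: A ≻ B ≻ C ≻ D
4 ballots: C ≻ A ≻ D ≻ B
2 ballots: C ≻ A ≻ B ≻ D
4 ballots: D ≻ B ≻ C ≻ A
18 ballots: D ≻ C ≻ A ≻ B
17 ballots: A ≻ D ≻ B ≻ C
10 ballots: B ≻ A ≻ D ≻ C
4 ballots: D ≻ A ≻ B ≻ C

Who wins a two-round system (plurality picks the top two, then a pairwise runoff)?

Round 1 first-place votes: A 20, B 10, C 6, D 26. D and A advance.
Runoff: D is ranked above A on 26 ballots, A above D on 36.

A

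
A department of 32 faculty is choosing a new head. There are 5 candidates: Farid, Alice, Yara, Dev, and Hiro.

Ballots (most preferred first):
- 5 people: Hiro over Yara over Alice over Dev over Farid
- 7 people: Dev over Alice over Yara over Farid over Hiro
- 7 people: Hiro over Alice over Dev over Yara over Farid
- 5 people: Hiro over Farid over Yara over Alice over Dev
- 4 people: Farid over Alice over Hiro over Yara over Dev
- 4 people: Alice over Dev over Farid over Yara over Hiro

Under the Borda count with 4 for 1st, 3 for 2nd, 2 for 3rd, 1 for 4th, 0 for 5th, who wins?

Farid: 5×0 + 7×1 + 7×0 + 5×3 + 4×4 + 4×2 = 46
Alice: 5×2 + 7×3 + 7×3 + 5×1 + 4×3 + 4×4 = 85
Yara: 5×3 + 7×2 + 7×1 + 5×2 + 4×1 + 4×1 = 54
Dev: 5×1 + 7×4 + 7×2 + 5×0 + 4×0 + 4×3 = 59
Hiro: 5×4 + 7×0 + 7×4 + 5×4 + 4×2 + 4×0 = 76

Alice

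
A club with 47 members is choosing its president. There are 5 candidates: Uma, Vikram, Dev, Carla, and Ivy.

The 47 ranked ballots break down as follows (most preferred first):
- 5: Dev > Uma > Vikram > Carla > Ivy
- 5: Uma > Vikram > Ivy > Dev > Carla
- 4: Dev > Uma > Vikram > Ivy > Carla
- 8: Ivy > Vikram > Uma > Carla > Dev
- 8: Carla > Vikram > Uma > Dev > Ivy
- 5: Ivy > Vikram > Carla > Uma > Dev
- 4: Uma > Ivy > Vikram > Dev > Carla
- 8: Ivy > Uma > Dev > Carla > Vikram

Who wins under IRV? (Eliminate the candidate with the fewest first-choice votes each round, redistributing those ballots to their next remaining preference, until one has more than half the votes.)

Uma

Round 1: Uma 9, Vikram 0, Dev 9, Carla 8, Ivy 21. Vikram eliminated.
Round 2: Uma 9, Dev 9, Carla 8, Ivy 21. Carla eliminated.
Round 3: Uma 17, Dev 9, Ivy 21. Dev eliminated.
Round 4: Uma 26, Ivy 21. Uma has a majority (≥24).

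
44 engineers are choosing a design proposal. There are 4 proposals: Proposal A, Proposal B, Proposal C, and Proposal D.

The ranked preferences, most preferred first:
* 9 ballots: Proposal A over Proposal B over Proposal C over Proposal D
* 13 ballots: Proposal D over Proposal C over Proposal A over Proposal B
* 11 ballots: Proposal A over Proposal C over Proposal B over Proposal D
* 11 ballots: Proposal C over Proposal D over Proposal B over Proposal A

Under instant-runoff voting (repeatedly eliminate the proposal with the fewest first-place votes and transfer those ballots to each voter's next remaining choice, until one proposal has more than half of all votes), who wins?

Round 1: Proposal A 20, Proposal B 0, Proposal C 11, Proposal D 13. Proposal B eliminated.
Round 2: Proposal A 20, Proposal C 11, Proposal D 13. Proposal C eliminated.
Round 3: Proposal A 20, Proposal D 24. Proposal D has a majority (≥23).

Proposal D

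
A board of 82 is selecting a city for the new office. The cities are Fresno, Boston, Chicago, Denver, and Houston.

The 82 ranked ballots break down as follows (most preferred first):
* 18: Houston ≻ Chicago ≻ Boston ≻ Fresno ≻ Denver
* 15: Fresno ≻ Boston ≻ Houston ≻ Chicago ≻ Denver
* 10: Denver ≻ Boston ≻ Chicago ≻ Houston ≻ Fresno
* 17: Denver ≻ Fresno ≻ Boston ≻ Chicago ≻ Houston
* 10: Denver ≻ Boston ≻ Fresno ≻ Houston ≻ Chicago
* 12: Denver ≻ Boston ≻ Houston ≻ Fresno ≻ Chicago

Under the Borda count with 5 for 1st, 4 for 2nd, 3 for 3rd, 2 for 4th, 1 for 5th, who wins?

Fresno: 18×2 + 15×5 + 10×1 + 17×4 + 10×3 + 12×2 = 243
Boston: 18×3 + 15×4 + 10×4 + 17×3 + 10×4 + 12×4 = 293
Chicago: 18×4 + 15×2 + 10×3 + 17×2 + 10×1 + 12×1 = 188
Denver: 18×1 + 15×1 + 10×5 + 17×5 + 10×5 + 12×5 = 278
Houston: 18×5 + 15×3 + 10×2 + 17×1 + 10×2 + 12×3 = 228

Boston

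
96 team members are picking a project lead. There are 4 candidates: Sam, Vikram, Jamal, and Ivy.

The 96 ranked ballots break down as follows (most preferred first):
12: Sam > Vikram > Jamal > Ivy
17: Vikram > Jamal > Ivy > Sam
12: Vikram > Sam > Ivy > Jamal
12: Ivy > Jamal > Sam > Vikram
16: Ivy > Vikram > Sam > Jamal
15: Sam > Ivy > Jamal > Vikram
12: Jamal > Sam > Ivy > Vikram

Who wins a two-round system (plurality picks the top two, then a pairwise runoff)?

Round 1 first-place votes: Sam 27, Vikram 29, Jamal 12, Ivy 28. Vikram and Ivy advance.
Runoff: Vikram is ranked above Ivy on 41 ballots, Ivy above Vikram on 55.

Ivy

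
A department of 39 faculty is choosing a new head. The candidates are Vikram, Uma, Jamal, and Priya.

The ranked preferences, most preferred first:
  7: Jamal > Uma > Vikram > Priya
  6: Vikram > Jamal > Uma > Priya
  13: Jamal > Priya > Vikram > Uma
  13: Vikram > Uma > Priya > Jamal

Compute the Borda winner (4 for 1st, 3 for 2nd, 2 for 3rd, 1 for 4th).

Vikram

Vikram: 7×2 + 6×4 + 13×2 + 13×4 = 116
Uma: 7×3 + 6×2 + 13×1 + 13×3 = 85
Jamal: 7×4 + 6×3 + 13×4 + 13×1 = 111
Priya: 7×1 + 6×1 + 13×3 + 13×2 = 78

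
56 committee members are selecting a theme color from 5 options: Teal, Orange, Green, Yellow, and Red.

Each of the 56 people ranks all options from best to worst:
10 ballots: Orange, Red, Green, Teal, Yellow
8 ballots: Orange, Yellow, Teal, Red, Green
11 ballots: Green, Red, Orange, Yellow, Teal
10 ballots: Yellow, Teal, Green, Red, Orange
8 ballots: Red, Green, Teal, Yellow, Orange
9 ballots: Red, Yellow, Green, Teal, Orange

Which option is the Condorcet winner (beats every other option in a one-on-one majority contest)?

Red

Red vs Teal: 38–18
Red vs Orange: 38–18
Red vs Green: 35–21
Red vs Yellow: 38–18
Red beats every other option.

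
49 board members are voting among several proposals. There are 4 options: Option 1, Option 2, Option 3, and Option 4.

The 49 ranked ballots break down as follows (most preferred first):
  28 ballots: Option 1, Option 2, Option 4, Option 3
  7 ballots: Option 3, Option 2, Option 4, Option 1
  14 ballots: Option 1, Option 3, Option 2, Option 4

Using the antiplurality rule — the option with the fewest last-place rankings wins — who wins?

Option 2

Last-place votes: Option 1 7, Option 2 0, Option 3 28, Option 4 14.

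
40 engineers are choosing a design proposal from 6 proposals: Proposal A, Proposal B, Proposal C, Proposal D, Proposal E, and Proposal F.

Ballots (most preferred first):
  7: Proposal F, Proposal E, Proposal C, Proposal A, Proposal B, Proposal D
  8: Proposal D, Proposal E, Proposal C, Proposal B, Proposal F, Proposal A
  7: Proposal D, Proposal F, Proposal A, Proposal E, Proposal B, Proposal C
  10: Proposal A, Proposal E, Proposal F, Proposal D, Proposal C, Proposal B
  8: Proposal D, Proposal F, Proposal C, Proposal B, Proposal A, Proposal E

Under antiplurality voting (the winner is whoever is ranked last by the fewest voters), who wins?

Proposal F

Last-place votes: Proposal A 8, Proposal B 10, Proposal C 7, Proposal D 7, Proposal E 8, Proposal F 0.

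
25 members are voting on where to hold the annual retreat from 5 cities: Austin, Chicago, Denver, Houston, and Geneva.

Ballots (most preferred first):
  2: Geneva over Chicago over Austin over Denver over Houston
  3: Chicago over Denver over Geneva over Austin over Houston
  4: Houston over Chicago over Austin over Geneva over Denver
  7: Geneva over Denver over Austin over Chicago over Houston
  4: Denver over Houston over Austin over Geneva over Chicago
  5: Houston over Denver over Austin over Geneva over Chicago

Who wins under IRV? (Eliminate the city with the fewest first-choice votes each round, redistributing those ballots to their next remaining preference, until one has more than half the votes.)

Round 1: Austin 0, Chicago 3, Denver 4, Houston 9, Geneva 9. Austin eliminated.
Round 2: Chicago 3, Denver 4, Houston 9, Geneva 9. Chicago eliminated.
Round 3: Denver 7, Houston 9, Geneva 9. Denver eliminated.
Round 4: Houston 13, Geneva 12. Houston has a majority (≥13).

Houston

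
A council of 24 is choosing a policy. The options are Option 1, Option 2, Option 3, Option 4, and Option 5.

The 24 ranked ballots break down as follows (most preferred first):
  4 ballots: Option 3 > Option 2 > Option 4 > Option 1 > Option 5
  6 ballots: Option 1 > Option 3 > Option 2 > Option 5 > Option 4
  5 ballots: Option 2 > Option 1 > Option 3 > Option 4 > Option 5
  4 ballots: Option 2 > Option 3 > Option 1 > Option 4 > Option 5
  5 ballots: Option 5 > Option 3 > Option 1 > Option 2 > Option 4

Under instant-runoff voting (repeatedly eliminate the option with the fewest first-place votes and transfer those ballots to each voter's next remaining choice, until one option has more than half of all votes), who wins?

Option 2

Round 1: Option 1 6, Option 2 9, Option 3 4, Option 4 0, Option 5 5. Option 4 eliminated.
Round 2: Option 1 6, Option 2 9, Option 3 4, Option 5 5. Option 3 eliminated.
Round 3: Option 1 6, Option 2 13, Option 5 5. Option 2 has a majority (≥13).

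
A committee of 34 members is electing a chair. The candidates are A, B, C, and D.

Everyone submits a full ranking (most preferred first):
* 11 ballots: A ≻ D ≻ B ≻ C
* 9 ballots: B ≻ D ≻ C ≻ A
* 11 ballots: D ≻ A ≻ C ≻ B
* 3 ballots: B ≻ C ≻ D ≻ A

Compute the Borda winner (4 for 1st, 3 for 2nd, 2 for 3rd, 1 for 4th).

D

A: 11×4 + 9×1 + 11×3 + 3×1 = 89
B: 11×2 + 9×4 + 11×1 + 3×4 = 81
C: 11×1 + 9×2 + 11×2 + 3×3 = 60
D: 11×3 + 9×3 + 11×4 + 3×2 = 110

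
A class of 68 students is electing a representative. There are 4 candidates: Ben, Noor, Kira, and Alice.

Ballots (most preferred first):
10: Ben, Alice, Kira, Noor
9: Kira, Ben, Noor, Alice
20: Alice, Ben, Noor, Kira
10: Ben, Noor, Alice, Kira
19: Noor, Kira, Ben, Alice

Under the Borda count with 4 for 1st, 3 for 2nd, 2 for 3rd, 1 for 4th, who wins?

Ben: 10×4 + 9×3 + 20×3 + 10×4 + 19×2 = 205
Noor: 10×1 + 9×2 + 20×2 + 10×3 + 19×4 = 174
Kira: 10×2 + 9×4 + 20×1 + 10×1 + 19×3 = 143
Alice: 10×3 + 9×1 + 20×4 + 10×2 + 19×1 = 158

Ben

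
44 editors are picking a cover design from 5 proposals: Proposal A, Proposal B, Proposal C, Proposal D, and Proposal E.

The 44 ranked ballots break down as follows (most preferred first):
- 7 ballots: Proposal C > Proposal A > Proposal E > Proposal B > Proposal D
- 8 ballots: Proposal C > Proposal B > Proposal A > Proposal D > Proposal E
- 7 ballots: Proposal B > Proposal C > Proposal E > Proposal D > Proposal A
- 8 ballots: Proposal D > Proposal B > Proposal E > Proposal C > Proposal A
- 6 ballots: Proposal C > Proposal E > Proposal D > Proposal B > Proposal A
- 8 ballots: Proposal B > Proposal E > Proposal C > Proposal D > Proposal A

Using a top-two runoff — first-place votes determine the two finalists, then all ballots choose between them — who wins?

Proposal B

Round 1 first-place votes: Proposal A 0, Proposal B 15, Proposal C 21, Proposal D 8, Proposal E 0. Proposal C and Proposal B advance.
Runoff: Proposal C is ranked above Proposal B on 21 ballots, Proposal B above Proposal C on 23.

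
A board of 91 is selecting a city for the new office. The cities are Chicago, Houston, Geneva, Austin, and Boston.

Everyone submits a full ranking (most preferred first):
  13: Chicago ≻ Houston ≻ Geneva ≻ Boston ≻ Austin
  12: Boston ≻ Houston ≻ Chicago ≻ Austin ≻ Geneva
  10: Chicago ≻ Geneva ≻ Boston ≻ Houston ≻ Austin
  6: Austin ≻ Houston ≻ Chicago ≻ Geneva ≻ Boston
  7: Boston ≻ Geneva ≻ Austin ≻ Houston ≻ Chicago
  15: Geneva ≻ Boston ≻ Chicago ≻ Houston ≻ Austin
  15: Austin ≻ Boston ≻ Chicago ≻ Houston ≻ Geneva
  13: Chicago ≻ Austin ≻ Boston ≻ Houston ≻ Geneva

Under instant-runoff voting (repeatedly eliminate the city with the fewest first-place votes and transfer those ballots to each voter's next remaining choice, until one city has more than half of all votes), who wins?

Boston

Round 1: Chicago 36, Houston 0, Geneva 15, Austin 21, Boston 19. Houston eliminated.
Round 2: Chicago 36, Geneva 15, Austin 21, Boston 19. Geneva eliminated.
Round 3: Chicago 36, Austin 21, Boston 34. Austin eliminated.
Round 4: Chicago 42, Boston 49. Boston has a majority (≥46).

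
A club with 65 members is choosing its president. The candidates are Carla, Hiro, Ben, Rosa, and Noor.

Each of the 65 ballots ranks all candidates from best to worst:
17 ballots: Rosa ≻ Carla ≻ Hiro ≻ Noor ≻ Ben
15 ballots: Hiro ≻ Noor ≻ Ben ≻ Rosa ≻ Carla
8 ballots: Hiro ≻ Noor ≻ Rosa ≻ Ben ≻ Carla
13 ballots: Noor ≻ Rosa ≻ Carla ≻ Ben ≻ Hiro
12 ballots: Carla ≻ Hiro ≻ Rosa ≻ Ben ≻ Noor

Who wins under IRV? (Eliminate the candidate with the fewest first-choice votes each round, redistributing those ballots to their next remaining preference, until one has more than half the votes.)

Round 1: Carla 12, Hiro 23, Ben 0, Rosa 17, Noor 13. Ben eliminated.
Round 2: Carla 12, Hiro 23, Rosa 17, Noor 13. Carla eliminated.
Round 3: Hiro 35, Rosa 17, Noor 13. Hiro has a majority (≥33).

Hiro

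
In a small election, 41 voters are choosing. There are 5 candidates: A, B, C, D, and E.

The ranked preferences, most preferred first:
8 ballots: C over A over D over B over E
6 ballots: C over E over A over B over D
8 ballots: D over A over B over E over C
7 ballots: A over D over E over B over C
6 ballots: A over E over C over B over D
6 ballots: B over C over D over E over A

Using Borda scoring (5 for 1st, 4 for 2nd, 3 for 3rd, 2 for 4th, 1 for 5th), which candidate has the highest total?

A: 8×4 + 6×3 + 8×4 + 7×5 + 6×5 + 6×1 = 153
B: 8×2 + 6×2 + 8×3 + 7×2 + 6×2 + 6×5 = 108
C: 8×5 + 6×5 + 8×1 + 7×1 + 6×3 + 6×4 = 127
D: 8×3 + 6×1 + 8×5 + 7×4 + 6×1 + 6×3 = 122
E: 8×1 + 6×4 + 8×2 + 7×3 + 6×4 + 6×2 = 105

A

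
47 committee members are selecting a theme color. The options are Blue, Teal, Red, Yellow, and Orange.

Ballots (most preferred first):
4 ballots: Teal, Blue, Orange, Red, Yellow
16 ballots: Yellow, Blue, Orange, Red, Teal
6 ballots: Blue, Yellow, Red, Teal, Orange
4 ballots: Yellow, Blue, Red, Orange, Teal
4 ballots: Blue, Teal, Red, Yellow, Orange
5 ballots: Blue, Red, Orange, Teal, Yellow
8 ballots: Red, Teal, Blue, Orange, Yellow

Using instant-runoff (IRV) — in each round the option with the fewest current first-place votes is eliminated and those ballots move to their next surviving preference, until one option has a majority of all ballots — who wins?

Blue

Round 1: Blue 15, Teal 4, Red 8, Yellow 20, Orange 0. Orange eliminated.
Round 2: Blue 15, Teal 4, Red 8, Yellow 20. Teal eliminated.
Round 3: Blue 19, Red 8, Yellow 20. Red eliminated.
Round 4: Blue 27, Yellow 20. Blue has a majority (≥24).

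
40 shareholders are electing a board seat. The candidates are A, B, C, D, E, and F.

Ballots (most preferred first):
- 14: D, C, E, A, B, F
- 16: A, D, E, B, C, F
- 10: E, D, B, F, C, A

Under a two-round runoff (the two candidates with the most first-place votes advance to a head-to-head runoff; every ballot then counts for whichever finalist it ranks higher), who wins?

D

Round 1 first-place votes: A 16, B 0, C 0, D 14, E 10, F 0. A and D advance.
Runoff: A is ranked above D on 16 ballots, D above A on 24.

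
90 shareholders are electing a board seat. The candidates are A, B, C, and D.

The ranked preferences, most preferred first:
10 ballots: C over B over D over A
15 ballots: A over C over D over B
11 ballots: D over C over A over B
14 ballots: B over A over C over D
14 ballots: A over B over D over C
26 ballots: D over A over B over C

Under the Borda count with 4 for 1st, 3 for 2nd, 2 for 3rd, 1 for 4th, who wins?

A: 10×1 + 15×4 + 11×2 + 14×3 + 14×4 + 26×3 = 268
B: 10×3 + 15×1 + 11×1 + 14×4 + 14×3 + 26×2 = 206
C: 10×4 + 15×3 + 11×3 + 14×2 + 14×1 + 26×1 = 186
D: 10×2 + 15×2 + 11×4 + 14×1 + 14×2 + 26×4 = 240

A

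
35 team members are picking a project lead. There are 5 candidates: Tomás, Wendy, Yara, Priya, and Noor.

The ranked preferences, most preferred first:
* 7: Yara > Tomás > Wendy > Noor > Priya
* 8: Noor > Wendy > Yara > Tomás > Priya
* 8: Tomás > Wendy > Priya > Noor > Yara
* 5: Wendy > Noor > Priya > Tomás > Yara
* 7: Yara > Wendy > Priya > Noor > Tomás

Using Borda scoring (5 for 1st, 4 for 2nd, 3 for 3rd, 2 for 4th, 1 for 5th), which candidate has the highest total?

Tomás: 7×4 + 8×2 + 8×5 + 5×2 + 7×1 = 101
Wendy: 7×3 + 8×4 + 8×4 + 5×5 + 7×4 = 138
Yara: 7×5 + 8×3 + 8×1 + 5×1 + 7×5 = 107
Priya: 7×1 + 8×1 + 8×3 + 5×3 + 7×3 = 75
Noor: 7×2 + 8×5 + 8×2 + 5×4 + 7×2 = 104

Wendy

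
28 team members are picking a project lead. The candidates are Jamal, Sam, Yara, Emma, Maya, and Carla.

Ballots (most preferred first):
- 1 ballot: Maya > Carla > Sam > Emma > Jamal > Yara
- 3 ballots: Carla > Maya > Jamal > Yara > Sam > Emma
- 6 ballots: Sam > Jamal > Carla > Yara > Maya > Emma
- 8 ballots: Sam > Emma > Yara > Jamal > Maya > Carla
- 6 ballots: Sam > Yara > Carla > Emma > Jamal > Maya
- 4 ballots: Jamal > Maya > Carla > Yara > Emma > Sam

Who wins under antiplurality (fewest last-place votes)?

Last-place votes: Jamal 0, Sam 4, Yara 1, Emma 9, Maya 6, Carla 8.

Jamal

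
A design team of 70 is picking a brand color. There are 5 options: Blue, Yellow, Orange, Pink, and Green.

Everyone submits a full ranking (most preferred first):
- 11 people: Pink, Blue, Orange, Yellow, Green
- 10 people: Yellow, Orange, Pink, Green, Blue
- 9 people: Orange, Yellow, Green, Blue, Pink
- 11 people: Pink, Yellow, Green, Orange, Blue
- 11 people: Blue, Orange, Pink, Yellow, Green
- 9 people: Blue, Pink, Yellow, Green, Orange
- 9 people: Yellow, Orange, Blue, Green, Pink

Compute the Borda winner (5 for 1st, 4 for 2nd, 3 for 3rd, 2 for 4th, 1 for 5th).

Yellow

Blue: 11×4 + 10×1 + 9×2 + 11×1 + 11×5 + 9×5 + 9×3 = 210
Yellow: 11×2 + 10×5 + 9×4 + 11×4 + 11×2 + 9×3 + 9×5 = 246
Orange: 11×3 + 10×4 + 9×5 + 11×2 + 11×4 + 9×1 + 9×4 = 229
Pink: 11×5 + 10×3 + 9×1 + 11×5 + 11×3 + 9×4 + 9×1 = 227
Green: 11×1 + 10×2 + 9×3 + 11×3 + 11×1 + 9×2 + 9×2 = 138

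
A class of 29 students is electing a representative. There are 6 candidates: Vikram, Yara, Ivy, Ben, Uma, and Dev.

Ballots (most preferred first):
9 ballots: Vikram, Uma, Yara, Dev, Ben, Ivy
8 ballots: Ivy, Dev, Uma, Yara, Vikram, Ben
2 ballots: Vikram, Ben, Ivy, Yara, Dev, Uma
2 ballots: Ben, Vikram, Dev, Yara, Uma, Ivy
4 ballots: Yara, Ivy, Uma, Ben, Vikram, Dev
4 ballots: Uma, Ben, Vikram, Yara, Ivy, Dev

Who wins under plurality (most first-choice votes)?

Vikram

First-place votes: Vikram 11, Yara 4, Ivy 8, Ben 2, Uma 4, Dev 0.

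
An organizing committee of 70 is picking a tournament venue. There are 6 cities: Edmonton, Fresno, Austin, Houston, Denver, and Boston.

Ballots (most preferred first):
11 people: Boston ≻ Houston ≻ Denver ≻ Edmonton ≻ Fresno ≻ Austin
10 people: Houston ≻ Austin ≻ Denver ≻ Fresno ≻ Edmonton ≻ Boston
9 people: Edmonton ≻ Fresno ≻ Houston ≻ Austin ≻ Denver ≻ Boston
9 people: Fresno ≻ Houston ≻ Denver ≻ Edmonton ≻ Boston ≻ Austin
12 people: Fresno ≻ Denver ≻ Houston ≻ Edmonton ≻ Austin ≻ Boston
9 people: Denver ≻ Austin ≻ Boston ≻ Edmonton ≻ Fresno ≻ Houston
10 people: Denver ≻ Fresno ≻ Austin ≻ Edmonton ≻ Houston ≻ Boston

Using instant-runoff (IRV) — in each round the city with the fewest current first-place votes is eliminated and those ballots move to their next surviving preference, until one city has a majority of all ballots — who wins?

Denver

Round 1: Edmonton 9, Fresno 21, Austin 0, Houston 10, Denver 19, Boston 11. Austin eliminated.
Round 2: Edmonton 9, Fresno 21, Houston 10, Denver 19, Boston 11. Edmonton eliminated.
Round 3: Fresno 30, Houston 10, Denver 19, Boston 11. Houston eliminated.
Round 4: Fresno 30, Denver 29, Boston 11. Boston eliminated.
Round 5: Fresno 30, Denver 40. Denver has a majority (≥36).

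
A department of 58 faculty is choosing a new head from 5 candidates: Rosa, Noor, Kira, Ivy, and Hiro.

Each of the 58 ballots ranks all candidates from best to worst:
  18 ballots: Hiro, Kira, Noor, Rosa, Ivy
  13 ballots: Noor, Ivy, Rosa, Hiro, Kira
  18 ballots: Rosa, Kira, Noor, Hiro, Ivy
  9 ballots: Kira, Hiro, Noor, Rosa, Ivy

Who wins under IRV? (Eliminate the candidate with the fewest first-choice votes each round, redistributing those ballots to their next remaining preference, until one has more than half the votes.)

Round 1: Rosa 18, Noor 13, Kira 9, Ivy 0, Hiro 18. Ivy eliminated.
Round 2: Rosa 18, Noor 13, Kira 9, Hiro 18. Kira eliminated.
Round 3: Rosa 18, Noor 13, Hiro 27. Noor eliminated.
Round 4: Rosa 31, Hiro 27. Rosa has a majority (≥30).

Rosa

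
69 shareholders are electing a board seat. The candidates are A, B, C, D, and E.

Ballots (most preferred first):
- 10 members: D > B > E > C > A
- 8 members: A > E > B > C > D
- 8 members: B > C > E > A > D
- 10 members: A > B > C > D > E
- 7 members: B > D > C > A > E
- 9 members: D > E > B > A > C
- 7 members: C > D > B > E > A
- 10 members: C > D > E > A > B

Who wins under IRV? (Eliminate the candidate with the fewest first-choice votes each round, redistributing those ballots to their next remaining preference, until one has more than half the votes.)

Round 1: A 18, B 15, C 17, D 19, E 0. E eliminated.
Round 2: A 18, B 15, C 17, D 19. B eliminated.
Round 3: A 18, C 25, D 26. A eliminated.
Round 4: C 43, D 26. C has a majority (≥35).

C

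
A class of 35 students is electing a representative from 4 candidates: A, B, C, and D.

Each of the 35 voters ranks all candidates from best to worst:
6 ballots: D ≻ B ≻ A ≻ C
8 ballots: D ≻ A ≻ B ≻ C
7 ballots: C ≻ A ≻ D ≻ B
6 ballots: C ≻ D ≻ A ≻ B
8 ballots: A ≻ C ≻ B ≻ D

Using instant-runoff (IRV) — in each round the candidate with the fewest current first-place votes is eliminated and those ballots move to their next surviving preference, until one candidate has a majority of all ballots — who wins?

C

Round 1: A 8, B 0, C 13, D 14. B eliminated.
Round 2: A 8, C 13, D 14. A eliminated.
Round 3: C 21, D 14. C has a majority (≥18).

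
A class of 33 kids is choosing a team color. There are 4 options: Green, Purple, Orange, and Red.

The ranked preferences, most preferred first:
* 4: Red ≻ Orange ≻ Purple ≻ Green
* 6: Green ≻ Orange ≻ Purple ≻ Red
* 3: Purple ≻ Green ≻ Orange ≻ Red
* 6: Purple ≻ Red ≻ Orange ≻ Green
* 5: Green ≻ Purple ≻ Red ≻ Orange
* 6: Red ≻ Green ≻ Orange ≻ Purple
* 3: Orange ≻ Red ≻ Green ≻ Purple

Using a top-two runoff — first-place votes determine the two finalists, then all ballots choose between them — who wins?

Round 1 first-place votes: Green 11, Purple 9, Orange 3, Red 10. Green and Red advance.
Runoff: Green is ranked above Red on 14 ballots, Red above Green on 19.

Red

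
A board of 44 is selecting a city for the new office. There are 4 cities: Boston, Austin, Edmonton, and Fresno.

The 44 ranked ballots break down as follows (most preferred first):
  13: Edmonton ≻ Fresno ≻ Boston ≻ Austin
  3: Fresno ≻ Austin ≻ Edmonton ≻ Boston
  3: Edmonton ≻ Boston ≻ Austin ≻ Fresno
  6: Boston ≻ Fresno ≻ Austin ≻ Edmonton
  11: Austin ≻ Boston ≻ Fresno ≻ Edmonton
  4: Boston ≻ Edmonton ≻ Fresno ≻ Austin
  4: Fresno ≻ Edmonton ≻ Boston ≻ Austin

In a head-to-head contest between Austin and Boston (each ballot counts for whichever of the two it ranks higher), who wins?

Austin is ranked above Boston on 14 ballots; Boston above Austin on 30.

Boston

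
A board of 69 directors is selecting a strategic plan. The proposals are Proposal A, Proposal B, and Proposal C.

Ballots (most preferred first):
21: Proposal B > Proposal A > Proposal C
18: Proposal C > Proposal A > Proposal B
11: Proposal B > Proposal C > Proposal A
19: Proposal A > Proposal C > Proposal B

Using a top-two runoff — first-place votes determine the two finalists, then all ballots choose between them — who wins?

Round 1 first-place votes: Proposal A 19, Proposal B 32, Proposal C 18. Proposal B and Proposal A advance.
Runoff: Proposal B is ranked above Proposal A on 32 ballots, Proposal A above Proposal B on 37.

Proposal A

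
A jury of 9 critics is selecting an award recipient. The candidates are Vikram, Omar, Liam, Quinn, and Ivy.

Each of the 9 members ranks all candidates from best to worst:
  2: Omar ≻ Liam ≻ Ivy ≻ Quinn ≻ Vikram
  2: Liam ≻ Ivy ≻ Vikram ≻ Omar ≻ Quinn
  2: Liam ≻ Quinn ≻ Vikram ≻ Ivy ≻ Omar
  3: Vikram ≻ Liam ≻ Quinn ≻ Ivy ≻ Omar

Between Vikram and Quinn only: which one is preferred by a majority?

Vikram is ranked above Quinn on 5 ballots; Quinn above Vikram on 4.

Vikram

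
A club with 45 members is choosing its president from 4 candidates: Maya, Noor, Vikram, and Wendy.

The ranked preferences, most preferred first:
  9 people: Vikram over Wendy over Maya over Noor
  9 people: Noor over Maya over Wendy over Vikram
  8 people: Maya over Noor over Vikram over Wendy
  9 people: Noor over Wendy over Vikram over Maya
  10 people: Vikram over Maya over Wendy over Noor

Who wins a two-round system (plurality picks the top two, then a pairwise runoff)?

Round 1 first-place votes: Maya 8, Noor 18, Vikram 19, Wendy 0. Vikram and Noor advance.
Runoff: Vikram is ranked above Noor on 19 ballots, Noor above Vikram on 26.

Noor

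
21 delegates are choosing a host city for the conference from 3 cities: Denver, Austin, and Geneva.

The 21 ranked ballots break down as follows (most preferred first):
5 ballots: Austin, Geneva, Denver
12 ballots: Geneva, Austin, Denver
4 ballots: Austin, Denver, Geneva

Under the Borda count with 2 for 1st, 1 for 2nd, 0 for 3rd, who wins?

Austin

Denver: 5×0 + 12×0 + 4×1 = 4
Austin: 5×2 + 12×1 + 4×2 = 30
Geneva: 5×1 + 12×2 + 4×0 = 29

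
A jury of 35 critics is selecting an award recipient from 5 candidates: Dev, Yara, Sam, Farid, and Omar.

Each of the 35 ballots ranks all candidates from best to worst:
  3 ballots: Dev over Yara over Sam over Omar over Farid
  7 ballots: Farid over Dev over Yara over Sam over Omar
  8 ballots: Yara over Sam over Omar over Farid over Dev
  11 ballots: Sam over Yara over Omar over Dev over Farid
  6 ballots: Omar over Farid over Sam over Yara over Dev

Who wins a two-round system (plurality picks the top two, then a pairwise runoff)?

Round 1 first-place votes: Dev 3, Yara 8, Sam 11, Farid 7, Omar 6. Sam and Yara advance.
Runoff: Sam is ranked above Yara on 17 ballots, Yara above Sam on 18.

Yara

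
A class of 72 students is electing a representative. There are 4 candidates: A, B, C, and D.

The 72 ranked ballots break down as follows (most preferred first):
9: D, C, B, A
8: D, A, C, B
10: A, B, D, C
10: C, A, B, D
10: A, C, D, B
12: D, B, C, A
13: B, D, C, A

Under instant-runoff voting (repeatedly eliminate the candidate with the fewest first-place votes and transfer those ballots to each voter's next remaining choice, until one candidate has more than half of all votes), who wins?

Round 1: A 20, B 13, C 10, D 29. C eliminated.
Round 2: A 30, B 13, D 29. B eliminated.
Round 3: A 30, D 42. D has a majority (≥37).

D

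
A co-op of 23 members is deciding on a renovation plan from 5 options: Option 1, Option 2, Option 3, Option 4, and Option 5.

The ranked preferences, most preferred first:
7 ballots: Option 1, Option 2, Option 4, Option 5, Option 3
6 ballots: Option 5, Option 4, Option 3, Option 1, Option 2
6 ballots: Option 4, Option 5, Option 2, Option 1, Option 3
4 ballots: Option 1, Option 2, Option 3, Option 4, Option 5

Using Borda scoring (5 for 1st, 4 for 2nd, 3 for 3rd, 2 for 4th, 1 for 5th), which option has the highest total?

Option 4

Option 1: 7×5 + 6×2 + 6×2 + 4×5 = 79
Option 2: 7×4 + 6×1 + 6×3 + 4×4 = 68
Option 3: 7×1 + 6×3 + 6×1 + 4×3 = 43
Option 4: 7×3 + 6×4 + 6×5 + 4×2 = 83
Option 5: 7×2 + 6×5 + 6×4 + 4×1 = 72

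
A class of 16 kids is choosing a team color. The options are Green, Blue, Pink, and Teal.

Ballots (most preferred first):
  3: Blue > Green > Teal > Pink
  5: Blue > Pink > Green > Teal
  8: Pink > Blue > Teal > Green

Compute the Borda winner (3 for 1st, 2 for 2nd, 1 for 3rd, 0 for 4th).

Green: 3×2 + 5×1 + 8×0 = 11
Blue: 3×3 + 5×3 + 8×2 = 40
Pink: 3×0 + 5×2 + 8×3 = 34
Teal: 3×1 + 5×0 + 8×1 = 11

Blue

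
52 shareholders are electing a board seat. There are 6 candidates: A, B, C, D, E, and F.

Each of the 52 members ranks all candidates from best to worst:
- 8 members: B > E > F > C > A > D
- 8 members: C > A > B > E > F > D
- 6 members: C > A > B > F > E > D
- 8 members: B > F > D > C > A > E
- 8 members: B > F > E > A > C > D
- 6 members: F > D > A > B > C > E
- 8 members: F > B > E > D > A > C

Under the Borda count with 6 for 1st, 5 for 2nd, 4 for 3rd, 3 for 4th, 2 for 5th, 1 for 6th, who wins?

A: 8×2 + 8×5 + 6×5 + 8×2 + 8×3 + 6×4 + 8×2 = 166
B: 8×6 + 8×4 + 6×4 + 8×6 + 8×6 + 6×3 + 8×5 = 258
C: 8×3 + 8×6 + 6×6 + 8×3 + 8×2 + 6×2 + 8×1 = 168
D: 8×1 + 8×1 + 6×1 + 8×4 + 8×1 + 6×5 + 8×3 = 116
E: 8×5 + 8×3 + 6×2 + 8×1 + 8×4 + 6×1 + 8×4 = 154
F: 8×4 + 8×2 + 6×3 + 8×5 + 8×5 + 6×6 + 8×6 = 230

B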